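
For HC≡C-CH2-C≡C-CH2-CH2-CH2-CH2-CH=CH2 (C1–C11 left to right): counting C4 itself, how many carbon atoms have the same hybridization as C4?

C4 is sp (two π bonds).
C1: sp ✓
C2: sp ✓
C3: sp3
C4: sp ✓
C5: sp ✓
C6: sp3
C7: sp3
C8: sp3
C9: sp3
C10: sp2
C11: sp2
4 carbons are sp.

4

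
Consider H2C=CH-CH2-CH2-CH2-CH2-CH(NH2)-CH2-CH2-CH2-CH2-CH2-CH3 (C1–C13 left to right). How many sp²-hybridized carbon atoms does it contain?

2

C1: sp2 ✓
C2: sp2 ✓
C3: sp3
C4: sp3
C5: sp3
C6: sp3
C7: sp3
C8: sp3
C9: sp3
C10: sp3
C11: sp3
C12: sp3
C13: sp3
C1, C2 → 2 sp2 carbons.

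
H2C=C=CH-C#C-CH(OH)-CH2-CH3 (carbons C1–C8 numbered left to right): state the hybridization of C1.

C1: 3 σ bonds, plus one π bond — 3 electron domains, sp2.

sp^2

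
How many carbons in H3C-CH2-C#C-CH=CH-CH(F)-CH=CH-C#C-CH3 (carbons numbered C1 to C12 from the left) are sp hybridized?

C1: sp3
C2: sp3
C3: sp ✓
C4: sp ✓
C5: sp2
C6: sp2
C7: sp3
C8: sp2
C9: sp2
C10: sp ✓
C11: sp ✓
C12: sp3
C3, C4, C10, C11 → 4 sp carbons.

4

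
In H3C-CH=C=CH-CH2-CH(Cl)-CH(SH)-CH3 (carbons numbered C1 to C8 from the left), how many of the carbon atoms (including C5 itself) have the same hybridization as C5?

C5 is sp3 (only σ bonds).
C1: sp3 ✓
C2: sp2
C3: sp
C4: sp2
C5: sp3 ✓
C6: sp3 ✓
C7: sp3 ✓
C8: sp3 ✓
5 carbons are sp3.

5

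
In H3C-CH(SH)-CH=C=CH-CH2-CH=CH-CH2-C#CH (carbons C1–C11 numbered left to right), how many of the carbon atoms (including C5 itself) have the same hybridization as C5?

4

C5 is sp2 (one π bond).
C1: sp3
C2: sp3
C3: sp2 ✓
C4: sp
C5: sp2 ✓
C6: sp3
C7: sp2 ✓
C8: sp2 ✓
C9: sp3
C10: sp
C11: sp
4 carbons are sp2.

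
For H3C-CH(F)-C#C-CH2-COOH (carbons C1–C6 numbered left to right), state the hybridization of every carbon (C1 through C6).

C1 has 4 σ bonds: steric number 4 → sp3.
C2 has 4 σ bonds: steric number 4 → sp3.
C3 — 2 σ bonds, plus two π bonds. Steric number 2, so sp.
C4 — 2 σ bonds, plus two π bonds. Steric number 2, so sp.
C5 — 4 σ bonds. Steric number 4, so sp3.
C6 (3 σ bonds, plus one π bond) has steric number 3: sp2.

C1 sp3, C2 sp3, C3 sp, C4 sp, C5 sp3, C6 sp2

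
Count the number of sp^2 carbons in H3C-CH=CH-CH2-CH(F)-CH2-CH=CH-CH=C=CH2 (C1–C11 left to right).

6

C1: sp3
C2: sp2 ✓
C3: sp2 ✓
C4: sp3
C5: sp3
C6: sp3
C7: sp2 ✓
C8: sp2 ✓
C9: sp2 ✓
C10: sp
C11: sp2 ✓
C2, C3, C7, C8, C9, C11 → 6 sp2 carbons.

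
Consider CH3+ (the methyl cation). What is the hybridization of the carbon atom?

sp^2

Three σ bonds to H, empty p orbital → sp2, trigonal planar.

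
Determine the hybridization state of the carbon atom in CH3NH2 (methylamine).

The carbon atom: 4 σ bonds; 4 regions of electron density → sp3.

sp3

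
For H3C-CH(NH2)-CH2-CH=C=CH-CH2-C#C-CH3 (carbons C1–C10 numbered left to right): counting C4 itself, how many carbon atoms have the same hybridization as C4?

2

C4 is sp2 (one π bond).
C1: sp3
C2: sp3
C3: sp3
C4: sp2 ✓
C5: sp
C6: sp2 ✓
C7: sp3
C8: sp
C9: sp
C10: sp3
2 carbons are sp2.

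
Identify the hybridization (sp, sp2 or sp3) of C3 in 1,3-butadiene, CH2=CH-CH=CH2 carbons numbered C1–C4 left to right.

sp2

C3: 3 σ bonds, plus one π bond — 3 electron domains, sp2.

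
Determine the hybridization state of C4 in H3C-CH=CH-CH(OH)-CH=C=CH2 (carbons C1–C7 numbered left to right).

C4: 4 σ bonds; 4 regions of electron density → sp3.

sp³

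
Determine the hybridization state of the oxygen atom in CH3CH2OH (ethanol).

sp3

The oxygen atom: 2 σ bonds and 2 lone pairs — 4 electron domains, sp3.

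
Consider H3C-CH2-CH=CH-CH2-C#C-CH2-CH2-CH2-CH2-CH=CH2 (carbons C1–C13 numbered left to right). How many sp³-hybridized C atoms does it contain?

C1: sp3 ✓
C2: sp3 ✓
C3: sp2
C4: sp2
C5: sp3 ✓
C6: sp
C7: sp
C8: sp3 ✓
C9: sp3 ✓
C10: sp3 ✓
C11: sp3 ✓
C12: sp2
C13: sp2
C1, C2, C5, C8, C9, C10, C11 → 7 sp3 carbons.

7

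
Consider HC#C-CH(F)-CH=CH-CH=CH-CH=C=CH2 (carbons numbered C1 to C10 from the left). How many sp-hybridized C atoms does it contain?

C1: sp ✓
C2: sp ✓
C3: sp3
C4: sp2
C5: sp2
C6: sp2
C7: sp2
C8: sp2
C9: sp ✓
C10: sp2
C1, C2, C9 → 3 sp carbons.

3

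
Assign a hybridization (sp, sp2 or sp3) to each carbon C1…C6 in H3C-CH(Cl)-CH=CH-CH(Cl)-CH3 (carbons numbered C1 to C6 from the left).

C1 (4 σ bonds) has steric number 4: sp3.
C2 is sp3: 4 σ bonds, 4 electron-density regions.
C3: 3 σ bonds, plus one π bond — 3 electron domains, sp2.
C4: 3 σ bonds, plus one π bond; 3 regions of electron density → sp2.
C5 — 4 σ bonds. Steric number 4, so sp3.
C6 has 4 σ bonds: steric number 4 → sp3.

C1 sp3, C2 sp3, C3 sp2, C4 sp2, C5 sp3, C6 sp3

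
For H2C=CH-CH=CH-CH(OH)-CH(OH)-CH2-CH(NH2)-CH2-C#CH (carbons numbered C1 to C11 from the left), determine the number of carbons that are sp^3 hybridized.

C1: sp2
C2: sp2
C3: sp2
C4: sp2
C5: sp3 ✓
C6: sp3 ✓
C7: sp3 ✓
C8: sp3 ✓
C9: sp3 ✓
C10: sp
C11: sp
C5, C6, C7, C8, C9 → 5 sp3 carbons.

5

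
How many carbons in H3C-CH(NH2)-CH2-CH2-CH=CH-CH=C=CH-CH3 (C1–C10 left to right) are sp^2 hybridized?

C1: sp3
C2: sp3
C3: sp3
C4: sp3
C5: sp2 ✓
C6: sp2 ✓
C7: sp2 ✓
C8: sp
C9: sp2 ✓
C10: sp3
C5, C6, C7, C9 → 4 sp2 carbons.

4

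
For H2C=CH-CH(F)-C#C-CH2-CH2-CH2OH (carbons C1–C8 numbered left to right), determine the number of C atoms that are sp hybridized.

C1: sp2
C2: sp2
C3: sp3
C4: sp ✓
C5: sp ✓
C6: sp3
C7: sp3
C8: sp3
C4, C5 → 2 sp carbons.

2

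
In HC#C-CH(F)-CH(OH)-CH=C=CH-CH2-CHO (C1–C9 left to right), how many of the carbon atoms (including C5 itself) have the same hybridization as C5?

3

C5 is sp2 (one π bond).
C1: sp
C2: sp
C3: sp3
C4: sp3
C5: sp2 ✓
C6: sp
C7: sp2 ✓
C8: sp3
C9: sp2 ✓
3 carbons are sp2.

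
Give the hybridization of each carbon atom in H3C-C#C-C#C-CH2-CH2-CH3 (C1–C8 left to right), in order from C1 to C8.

C1 sp3, C2 sp, C3 sp, C4 sp, C5 sp, C6 sp3, C7 sp3, C8 sp3

C1 carries 4 σ bonds, giving a steric number of 4, so it is sp3.
C2: 2 σ bonds, plus two π bonds; 2 regions of electron density → sp.
C3 (2 σ bonds, plus two π bonds) has steric number 2: sp.
C4: 2 σ bonds, plus two π bonds; 2 regions of electron density → sp.
C5 carries 2 σ bonds, plus two π bonds, giving a steric number of 2, so it is sp.
C6 has 4 σ bonds: steric number 4 → sp3.
C7 is sp3: 4 σ bonds, 4 electron-density regions.
C8: 4 σ bonds — 4 electron domains, sp3.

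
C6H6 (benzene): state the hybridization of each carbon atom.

sp2

Every ring carbon has three σ bonds and contributes one p electron to the aromatic π system.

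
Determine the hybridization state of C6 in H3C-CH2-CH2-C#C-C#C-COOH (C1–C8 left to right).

C6 (2 σ bonds, plus two π bonds) has steric number 2: sp.

sp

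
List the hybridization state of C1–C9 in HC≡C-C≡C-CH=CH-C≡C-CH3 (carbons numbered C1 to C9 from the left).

C1 sp, C2 sp, C3 sp, C4 sp, C5 sp2, C6 sp2, C7 sp, C8 sp, C9 sp3

C1 carries 2 σ bonds, plus two π bonds, giving a steric number of 2, so it is sp.
C2 is sp: 2 σ bonds, plus two π bonds, 2 electron-density regions.
C3: 2 σ bonds, plus two π bonds; 2 regions of electron density → sp.
C4 (2 σ bonds, plus two π bonds) has steric number 2: sp.
C5 (3 σ bonds, plus one π bond) has steric number 3: sp2.
C6 carries 3 σ bonds, plus one π bond, giving a steric number of 3, so it is sp2.
C7: 2 σ bonds, plus two π bonds; 2 regions of electron density → sp.
C8 has 2 σ bonds, plus two π bonds: steric number 2 → sp.
C9: 4 σ bonds — 4 electron domains, sp3.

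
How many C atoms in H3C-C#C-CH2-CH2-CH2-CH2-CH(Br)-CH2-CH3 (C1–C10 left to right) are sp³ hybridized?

C1: sp3 ✓
C2: sp
C3: sp
C4: sp3 ✓
C5: sp3 ✓
C6: sp3 ✓
C7: sp3 ✓
C8: sp3 ✓
C9: sp3 ✓
C10: sp3 ✓
C1, C4, C5, C6, C7, C8, C9, C10 → 8 sp3 carbons.

8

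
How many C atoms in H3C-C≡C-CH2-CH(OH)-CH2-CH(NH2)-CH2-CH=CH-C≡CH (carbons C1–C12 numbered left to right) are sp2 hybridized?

2

C1: sp3
C2: sp
C3: sp
C4: sp3
C5: sp3
C6: sp3
C7: sp3
C8: sp3
C9: sp2 ✓
C10: sp2 ✓
C11: sp
C12: sp
C9, C10 → 2 sp2 carbons.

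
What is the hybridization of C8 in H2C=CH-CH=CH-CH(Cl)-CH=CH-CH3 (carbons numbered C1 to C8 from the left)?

sp³

C8 is sp3: 4 σ bonds, 4 electron-density regions.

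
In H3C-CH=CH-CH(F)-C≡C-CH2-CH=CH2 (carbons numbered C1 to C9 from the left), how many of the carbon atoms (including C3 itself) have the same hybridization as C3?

4

C3 is sp2 (one π bond).
C1: sp3
C2: sp2 ✓
C3: sp2 ✓
C4: sp3
C5: sp
C6: sp
C7: sp3
C8: sp2 ✓
C9: sp2 ✓
4 carbons are sp2.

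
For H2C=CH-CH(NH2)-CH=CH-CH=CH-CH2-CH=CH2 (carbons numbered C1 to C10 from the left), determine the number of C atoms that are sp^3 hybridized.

2

C1: sp2
C2: sp2
C3: sp3 ✓
C4: sp2
C5: sp2
C6: sp2
C7: sp2
C8: sp3 ✓
C9: sp2
C10: sp2
C3, C8 → 2 sp3 carbons.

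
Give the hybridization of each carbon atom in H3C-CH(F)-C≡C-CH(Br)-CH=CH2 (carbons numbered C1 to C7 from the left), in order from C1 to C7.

C1 is sp3: 4 σ bonds, 4 electron-density regions.
C2 (4 σ bonds) has steric number 4: sp3.
C3 carries 2 σ bonds, plus two π bonds, giving a steric number of 2, so it is sp.
C4 is sp: 2 σ bonds, plus two π bonds, 2 electron-density regions.
C5 has 4 σ bonds: steric number 4 → sp3.
C6 has 3 σ bonds, plus one π bond: steric number 3 → sp2.
C7 — 3 σ bonds, plus one π bond. Steric number 3, so sp2.

C1 sp3, C2 sp3, C3 sp, C4 sp, C5 sp3, C6 sp2, C7 sp2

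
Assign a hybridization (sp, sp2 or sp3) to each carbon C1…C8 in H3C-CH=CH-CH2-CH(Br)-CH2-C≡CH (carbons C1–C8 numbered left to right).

C1 carries 4 σ bonds, giving a steric number of 4, so it is sp3.
C2 — 3 σ bonds, plus one π bond. Steric number 3, so sp2.
C3 (3 σ bonds, plus one π bond) has steric number 3: sp2.
C4 is sp3: 4 σ bonds, 4 electron-density regions.
C5 is sp3: 4 σ bonds, 4 electron-density regions.
C6 (4 σ bonds) has steric number 4: sp3.
C7 — 2 σ bonds, plus two π bonds. Steric number 2, so sp.
C8 is sp: 2 σ bonds, plus two π bonds, 2 electron-density regions.

C1 sp3, C2 sp2, C3 sp2, C4 sp3, C5 sp3, C6 sp3, C7 sp, C8 sp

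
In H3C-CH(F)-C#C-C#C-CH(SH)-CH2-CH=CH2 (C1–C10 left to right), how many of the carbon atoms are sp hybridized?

4

C1: sp3
C2: sp3
C3: sp ✓
C4: sp ✓
C5: sp ✓
C6: sp ✓
C7: sp3
C8: sp3
C9: sp2
C10: sp2
C3, C4, C5, C6 → 4 sp carbons.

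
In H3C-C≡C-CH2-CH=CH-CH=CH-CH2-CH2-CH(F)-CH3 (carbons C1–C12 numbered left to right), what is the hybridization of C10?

sp^3

C10 has 4 σ bonds: steric number 4 → sp3.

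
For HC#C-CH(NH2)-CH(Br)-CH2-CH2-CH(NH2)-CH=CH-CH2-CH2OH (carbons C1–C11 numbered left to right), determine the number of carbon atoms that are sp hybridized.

2

C1: sp ✓
C2: sp ✓
C3: sp3
C4: sp3
C5: sp3
C6: sp3
C7: sp3
C8: sp2
C9: sp2
C10: sp3
C11: sp3
C1, C2 → 2 sp carbons.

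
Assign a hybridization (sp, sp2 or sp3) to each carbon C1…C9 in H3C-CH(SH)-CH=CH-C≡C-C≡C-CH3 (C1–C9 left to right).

C1 sp3, C2 sp3, C3 sp2, C4 sp2, C5 sp, C6 sp, C7 sp, C8 sp, C9 sp3

C1 (4 σ bonds) has steric number 4: sp3.
C2 is sp3: 4 σ bonds, 4 electron-density regions.
C3 has 3 σ bonds, plus one π bond: steric number 3 → sp2.
C4 (3 σ bonds, plus one π bond) has steric number 3: sp2.
C5 carries 2 σ bonds, plus two π bonds, giving a steric number of 2, so it is sp.
C6: 2 σ bonds, plus two π bonds; 2 regions of electron density → sp.
C7 — 2 σ bonds, plus two π bonds. Steric number 2, so sp.
C8 is sp: 2 σ bonds, plus two π bonds, 2 electron-density regions.
C9 carries 4 σ bonds, giving a steric number of 4, so it is sp3.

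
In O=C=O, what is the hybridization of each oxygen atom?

One σ bond + two lone pairs = steric number 3 → sp2.

sp^2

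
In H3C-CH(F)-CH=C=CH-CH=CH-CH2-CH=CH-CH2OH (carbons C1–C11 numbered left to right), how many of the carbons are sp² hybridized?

C1: sp3
C2: sp3
C3: sp2 ✓
C4: sp
C5: sp2 ✓
C6: sp2 ✓
C7: sp2 ✓
C8: sp3
C9: sp2 ✓
C10: sp2 ✓
C11: sp3
C3, C5, C6, C7, C9, C10 → 6 sp2 carbons.

6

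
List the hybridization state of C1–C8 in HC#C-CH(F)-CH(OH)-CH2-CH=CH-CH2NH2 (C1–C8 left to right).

C1 sp, C2 sp, C3 sp3, C4 sp3, C5 sp3, C6 sp2, C7 sp2, C8 sp3

C1 has 2 σ bonds, plus two π bonds: steric number 2 → sp.
C2 (2 σ bonds, plus two π bonds) has steric number 2: sp.
C3: 4 σ bonds; 4 regions of electron density → sp3.
C4 has 4 σ bonds: steric number 4 → sp3.
C5 — 4 σ bonds. Steric number 4, so sp3.
C6: 3 σ bonds, plus one π bond — 3 electron domains, sp2.
C7 (3 σ bonds, plus one π bond) has steric number 3: sp2.
C8: 4 σ bonds — 4 electron domains, sp3.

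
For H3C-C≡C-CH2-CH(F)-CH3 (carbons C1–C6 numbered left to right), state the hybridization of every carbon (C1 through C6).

C1 (4 σ bonds) has steric number 4: sp3.
C2 — 2 σ bonds, plus two π bonds. Steric number 2, so sp.
C3: 2 σ bonds, plus two π bonds; 2 regions of electron density → sp.
C4: 4 σ bonds; 4 regions of electron density → sp3.
C5 has 4 σ bonds: steric number 4 → sp3.
C6 is sp3: 4 σ bonds, 4 electron-density regions.

C1 sp3, C2 sp, C3 sp, C4 sp3, C5 sp3, C6 sp3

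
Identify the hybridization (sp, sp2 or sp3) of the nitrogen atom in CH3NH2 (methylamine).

Three σ bonds + one lone pair = steric number 4 → sp3.

sp³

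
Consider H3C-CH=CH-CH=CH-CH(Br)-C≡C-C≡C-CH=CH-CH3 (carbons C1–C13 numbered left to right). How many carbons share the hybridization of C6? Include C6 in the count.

C6 is sp3 (only σ bonds).
C1: sp3 ✓
C2: sp2
C3: sp2
C4: sp2
C5: sp2
C6: sp3 ✓
C7: sp
C8: sp
C9: sp
C10: sp
C11: sp2
C12: sp2
C13: sp3 ✓
3 carbons are sp3.

3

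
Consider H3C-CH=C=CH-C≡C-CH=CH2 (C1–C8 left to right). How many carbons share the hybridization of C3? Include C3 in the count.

3

C3 is sp (two π bonds).
C1: sp3
C2: sp2
C3: sp ✓
C4: sp2
C5: sp ✓
C6: sp ✓
C7: sp2
C8: sp2
3 carbons are sp.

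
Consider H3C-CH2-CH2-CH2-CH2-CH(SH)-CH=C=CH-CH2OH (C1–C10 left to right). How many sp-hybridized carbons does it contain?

1

C1: sp3
C2: sp3
C3: sp3
C4: sp3
C5: sp3
C6: sp3
C7: sp2
C8: sp ✓
C9: sp2
C10: sp3
C8 → 1 sp carbon.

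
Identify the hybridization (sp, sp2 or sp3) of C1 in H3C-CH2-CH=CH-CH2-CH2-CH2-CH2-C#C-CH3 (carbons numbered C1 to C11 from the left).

C1: 4 σ bonds; 4 regions of electron density → sp3.

sp³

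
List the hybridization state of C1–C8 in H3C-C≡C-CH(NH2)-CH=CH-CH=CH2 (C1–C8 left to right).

C1 carries 4 σ bonds, giving a steric number of 4, so it is sp3.
C2 has 2 σ bonds, plus two π bonds: steric number 2 → sp.
C3: 2 σ bonds, plus two π bonds — 2 electron domains, sp.
C4 has 4 σ bonds: steric number 4 → sp3.
C5 (3 σ bonds, plus one π bond) has steric number 3: sp2.
C6 is sp2: 3 σ bonds, plus one π bond, 3 electron-density regions.
C7: 3 σ bonds, plus one π bond; 3 regions of electron density → sp2.
C8: 3 σ bonds, plus one π bond — 3 electron domains, sp2.

C1 sp3, C2 sp, C3 sp, C4 sp3, C5 sp2, C6 sp2, C7 sp2, C8 sp2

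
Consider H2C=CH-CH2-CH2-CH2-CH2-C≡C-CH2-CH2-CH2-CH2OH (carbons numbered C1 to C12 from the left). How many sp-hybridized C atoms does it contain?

2

C1: sp2
C2: sp2
C3: sp3
C4: sp3
C5: sp3
C6: sp3
C7: sp ✓
C8: sp ✓
C9: sp3
C10: sp3
C11: sp3
C12: sp3
C7, C8 → 2 sp carbons.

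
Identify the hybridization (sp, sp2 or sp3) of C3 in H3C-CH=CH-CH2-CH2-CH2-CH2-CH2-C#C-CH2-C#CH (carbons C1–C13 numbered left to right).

sp²

C3 — 3 σ bonds, plus one π bond. Steric number 3, so sp2.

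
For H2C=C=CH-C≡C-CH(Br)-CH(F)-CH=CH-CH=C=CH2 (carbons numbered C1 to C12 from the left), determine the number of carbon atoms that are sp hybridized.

4

C1: sp2
C2: sp ✓
C3: sp2
C4: sp ✓
C5: sp ✓
C6: sp3
C7: sp3
C8: sp2
C9: sp2
C10: sp2
C11: sp ✓
C12: sp2
C2, C4, C5, C11 → 4 sp carbons.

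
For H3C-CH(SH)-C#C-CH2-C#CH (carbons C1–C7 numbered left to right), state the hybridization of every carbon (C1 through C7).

C1: 4 σ bonds; 4 regions of electron density → sp3.
C2 is sp3: 4 σ bonds, 4 electron-density regions.
C3: 2 σ bonds, plus two π bonds; 2 regions of electron density → sp.
C4 — 2 σ bonds, plus two π bonds. Steric number 2, so sp.
C5 — 4 σ bonds. Steric number 4, so sp3.
C6 carries 2 σ bonds, plus two π bonds, giving a steric number of 2, so it is sp.
C7 is sp: 2 σ bonds, plus two π bonds, 2 electron-density regions.

C1 sp3, C2 sp3, C3 sp, C4 sp, C5 sp3, C6 sp, C7 sp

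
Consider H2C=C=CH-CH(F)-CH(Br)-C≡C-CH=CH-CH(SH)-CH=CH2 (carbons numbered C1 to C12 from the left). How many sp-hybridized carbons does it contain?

3

C1: sp2
C2: sp ✓
C3: sp2
C4: sp3
C5: sp3
C6: sp ✓
C7: sp ✓
C8: sp2
C9: sp2
C10: sp3
C11: sp2
C12: sp2
C2, C6, C7 → 3 sp carbons.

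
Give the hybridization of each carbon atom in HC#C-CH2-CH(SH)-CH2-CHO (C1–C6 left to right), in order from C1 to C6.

C1 sp, C2 sp, C3 sp3, C4 sp3, C5 sp3, C6 sp2

C1: 2 σ bonds, plus two π bonds; 2 regions of electron density → sp.
C2: 2 σ bonds, plus two π bonds — 2 electron domains, sp.
C3 carries 4 σ bonds, giving a steric number of 4, so it is sp3.
C4 has 4 σ bonds: steric number 4 → sp3.
C5: 4 σ bonds — 4 electron domains, sp3.
C6 is sp2: 3 σ bonds, plus one π bond, 3 electron-density regions.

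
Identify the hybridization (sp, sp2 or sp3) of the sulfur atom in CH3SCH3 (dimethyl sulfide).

The sulfur atom: 2 σ bonds and 2 lone pairs; 4 regions of electron density → sp3.

sp3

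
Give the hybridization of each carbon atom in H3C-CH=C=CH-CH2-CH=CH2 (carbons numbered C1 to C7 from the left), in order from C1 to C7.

C1 sp3, C2 sp2, C3 sp, C4 sp2, C5 sp3, C6 sp2, C7 sp2

C1: 4 σ bonds — 4 electron domains, sp3.
C2 (3 σ bonds, plus one π bond) has steric number 3: sp2.
C3 carries 2 σ bonds, plus two π bonds, giving a steric number of 2, so it is sp.
C4: 3 σ bonds, plus one π bond; 3 regions of electron density → sp2.
C5: 4 σ bonds; 4 regions of electron density → sp3.
C6 (3 σ bonds, plus one π bond) has steric number 3: sp2.
C7 is sp2: 3 σ bonds, plus one π bond, 3 electron-density regions.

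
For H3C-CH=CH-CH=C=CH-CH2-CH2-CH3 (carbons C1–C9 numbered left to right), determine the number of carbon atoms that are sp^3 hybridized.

4

C1: sp3 ✓
C2: sp2
C3: sp2
C4: sp2
C5: sp
C6: sp2
C7: sp3 ✓
C8: sp3 ✓
C9: sp3 ✓
C1, C7, C8, C9 → 4 sp3 carbons.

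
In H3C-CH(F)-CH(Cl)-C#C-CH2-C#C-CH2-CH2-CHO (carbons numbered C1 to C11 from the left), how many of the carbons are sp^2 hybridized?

1

C1: sp3
C2: sp3
C3: sp3
C4: sp
C5: sp
C6: sp3
C7: sp
C8: sp
C9: sp3
C10: sp3
C11: sp2 ✓
C11 → 1 sp2 carbon.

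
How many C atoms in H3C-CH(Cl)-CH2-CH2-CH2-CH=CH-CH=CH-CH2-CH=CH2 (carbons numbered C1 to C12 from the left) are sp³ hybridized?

C1: sp3 ✓
C2: sp3 ✓
C3: sp3 ✓
C4: sp3 ✓
C5: sp3 ✓
C6: sp2
C7: sp2
C8: sp2
C9: sp2
C10: sp3 ✓
C11: sp2
C12: sp2
C1, C2, C3, C4, C5, C10 → 6 sp3 carbons.

6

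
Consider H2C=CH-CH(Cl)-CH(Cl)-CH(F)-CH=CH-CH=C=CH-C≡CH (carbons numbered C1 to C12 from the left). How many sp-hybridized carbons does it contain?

C1: sp2
C2: sp2
C3: sp3
C4: sp3
C5: sp3
C6: sp2
C7: sp2
C8: sp2
C9: sp ✓
C10: sp2
C11: sp ✓
C12: sp ✓
C9, C11, C12 → 3 sp carbons.

3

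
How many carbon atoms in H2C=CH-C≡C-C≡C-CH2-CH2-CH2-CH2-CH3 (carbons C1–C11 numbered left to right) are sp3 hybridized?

C1: sp2
C2: sp2
C3: sp
C4: sp
C5: sp
C6: sp
C7: sp3 ✓
C8: sp3 ✓
C9: sp3 ✓
C10: sp3 ✓
C11: sp3 ✓
C7, C8, C9, C10, C11 → 5 sp3 carbons.

5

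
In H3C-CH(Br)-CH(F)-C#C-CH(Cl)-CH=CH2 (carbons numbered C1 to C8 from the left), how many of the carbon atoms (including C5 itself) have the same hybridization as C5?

C5 is sp (two π bonds).
C1: sp3
C2: sp3
C3: sp3
C4: sp ✓
C5: sp ✓
C6: sp3
C7: sp2
C8: sp2
2 carbons are sp.

2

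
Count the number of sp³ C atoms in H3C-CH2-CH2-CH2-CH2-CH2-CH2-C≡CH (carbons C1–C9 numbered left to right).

C1: sp3 ✓
C2: sp3 ✓
C3: sp3 ✓
C4: sp3 ✓
C5: sp3 ✓
C6: sp3 ✓
C7: sp3 ✓
C8: sp
C9: sp
C1, C2, C3, C4, C5, C6, C7 → 7 sp3 carbons.

7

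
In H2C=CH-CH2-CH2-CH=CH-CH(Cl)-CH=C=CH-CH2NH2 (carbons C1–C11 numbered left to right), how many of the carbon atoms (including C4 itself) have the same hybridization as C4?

C4 is sp3 (only σ bonds).
C1: sp2
C2: sp2
C3: sp3 ✓
C4: sp3 ✓
C5: sp2
C6: sp2
C7: sp3 ✓
C8: sp2
C9: sp
C10: sp2
C11: sp3 ✓
4 carbons are sp3.

4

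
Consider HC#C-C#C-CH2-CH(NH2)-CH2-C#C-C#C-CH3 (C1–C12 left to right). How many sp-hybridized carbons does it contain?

C1: sp ✓
C2: sp ✓
C3: sp ✓
C4: sp ✓
C5: sp3
C6: sp3
C7: sp3
C8: sp ✓
C9: sp ✓
C10: sp ✓
C11: sp ✓
C12: sp3
C1, C2, C3, C4, C8, C9, C10, C11 → 8 sp carbons.

8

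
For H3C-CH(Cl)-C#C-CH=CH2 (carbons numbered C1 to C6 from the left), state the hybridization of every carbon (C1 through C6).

C1 sp3, C2 sp3, C3 sp, C4 sp, C5 sp2, C6 sp2

C1: 4 σ bonds — 4 electron domains, sp3.
C2: 4 σ bonds; 4 regions of electron density → sp3.
C3: 2 σ bonds, plus two π bonds; 2 regions of electron density → sp.
C4 (2 σ bonds, plus two π bonds) has steric number 2: sp.
C5: 3 σ bonds, plus one π bond — 3 electron domains, sp2.
C6 has 3 σ bonds, plus one π bond: steric number 3 → sp2.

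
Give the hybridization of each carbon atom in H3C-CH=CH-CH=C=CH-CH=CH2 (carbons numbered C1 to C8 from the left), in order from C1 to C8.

C1 sp3, C2 sp2, C3 sp2, C4 sp2, C5 sp, C6 sp2, C7 sp2, C8 sp2

C1: 4 σ bonds; 4 regions of electron density → sp3.
C2: 3 σ bonds, plus one π bond — 3 electron domains, sp2.
C3 — 3 σ bonds, plus one π bond. Steric number 3, so sp2.
C4 — 3 σ bonds, plus one π bond. Steric number 3, so sp2.
C5 is sp: 2 σ bonds, plus two π bonds, 2 electron-density regions.
C6: 3 σ bonds, plus one π bond; 3 regions of electron density → sp2.
C7 — 3 σ bonds, plus one π bond. Steric number 3, so sp2.
C8 — 3 σ bonds, plus one π bond. Steric number 3, so sp2.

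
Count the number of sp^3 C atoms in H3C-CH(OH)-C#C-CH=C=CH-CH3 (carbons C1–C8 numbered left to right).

3

C1: sp3 ✓
C2: sp3 ✓
C3: sp
C4: sp
C5: sp2
C6: sp
C7: sp2
C8: sp3 ✓
C1, C2, C8 → 3 sp3 carbons.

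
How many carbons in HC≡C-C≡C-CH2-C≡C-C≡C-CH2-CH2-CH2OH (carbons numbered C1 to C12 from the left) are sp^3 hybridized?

4

C1: sp
C2: sp
C3: sp
C4: sp
C5: sp3 ✓
C6: sp
C7: sp
C8: sp
C9: sp
C10: sp3 ✓
C11: sp3 ✓
C12: sp3 ✓
C5, C10, C11, C12 → 4 sp3 carbons.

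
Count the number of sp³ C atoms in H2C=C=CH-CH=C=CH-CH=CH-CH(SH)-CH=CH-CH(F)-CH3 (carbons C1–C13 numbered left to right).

3

C1: sp2
C2: sp
C3: sp2
C4: sp2
C5: sp
C6: sp2
C7: sp2
C8: sp2
C9: sp3 ✓
C10: sp2
C11: sp2
C12: sp3 ✓
C13: sp3 ✓
C9, C12, C13 → 3 sp3 carbons.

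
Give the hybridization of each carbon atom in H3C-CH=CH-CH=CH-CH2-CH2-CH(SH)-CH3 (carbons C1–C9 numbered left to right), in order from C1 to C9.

C1 sp3, C2 sp2, C3 sp2, C4 sp2, C5 sp2, C6 sp3, C7 sp3, C8 sp3, C9 sp3

C1 has 4 σ bonds: steric number 4 → sp3.
C2 — 3 σ bonds, plus one π bond. Steric number 3, so sp2.
C3 is sp2: 3 σ bonds, plus one π bond, 3 electron-density regions.
C4 has 3 σ bonds, plus one π bond: steric number 3 → sp2.
C5 has 3 σ bonds, plus one π bond: steric number 3 → sp2.
C6: 4 σ bonds; 4 regions of electron density → sp3.
C7 is sp3: 4 σ bonds, 4 electron-density regions.
C8 is sp3: 4 σ bonds, 4 electron-density regions.
C9: 4 σ bonds — 4 electron domains, sp3.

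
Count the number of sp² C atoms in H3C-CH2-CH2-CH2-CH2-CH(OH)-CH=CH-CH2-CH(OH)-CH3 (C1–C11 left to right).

2

C1: sp3
C2: sp3
C3: sp3
C4: sp3
C5: sp3
C6: sp3
C7: sp2 ✓
C8: sp2 ✓
C9: sp3
C10: sp3
C11: sp3
C7, C8 → 2 sp2 carbons.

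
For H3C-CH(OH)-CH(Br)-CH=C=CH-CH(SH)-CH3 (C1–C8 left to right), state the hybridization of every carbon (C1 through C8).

C1 (4 σ bonds) has steric number 4: sp3.
C2 (4 σ bonds) has steric number 4: sp3.
C3: 4 σ bonds; 4 regions of electron density → sp3.
C4: 3 σ bonds, plus one π bond — 3 electron domains, sp2.
C5 carries 2 σ bonds, plus two π bonds, giving a steric number of 2, so it is sp.
C6 — 3 σ bonds, plus one π bond. Steric number 3, so sp2.
C7 has 4 σ bonds: steric number 4 → sp3.
C8 (4 σ bonds) has steric number 4: sp3.

C1 sp3, C2 sp3, C3 sp3, C4 sp2, C5 sp, C6 sp2, C7 sp3, C8 sp3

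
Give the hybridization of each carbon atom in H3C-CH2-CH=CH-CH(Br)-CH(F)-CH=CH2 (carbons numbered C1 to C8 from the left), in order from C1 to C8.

C1 carries 4 σ bonds, giving a steric number of 4, so it is sp3.
C2 is sp3: 4 σ bonds, 4 electron-density regions.
C3 — 3 σ bonds, plus one π bond. Steric number 3, so sp2.
C4: 3 σ bonds, plus one π bond — 3 electron domains, sp2.
C5 carries 4 σ bonds, giving a steric number of 4, so it is sp3.
C6 — 4 σ bonds. Steric number 4, so sp3.
C7 has 3 σ bonds, plus one π bond: steric number 3 → sp2.
C8 has 3 σ bonds, plus one π bond: steric number 3 → sp2.

C1 sp3, C2 sp3, C3 sp2, C4 sp2, C5 sp3, C6 sp3, C7 sp2, C8 sp2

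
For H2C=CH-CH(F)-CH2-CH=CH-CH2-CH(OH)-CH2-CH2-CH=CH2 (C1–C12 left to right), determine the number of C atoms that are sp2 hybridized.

C1: sp2 ✓
C2: sp2 ✓
C3: sp3
C4: sp3
C5: sp2 ✓
C6: sp2 ✓
C7: sp3
C8: sp3
C9: sp3
C10: sp3
C11: sp2 ✓
C12: sp2 ✓
C1, C2, C5, C6, C11, C12 → 6 sp2 carbons.

6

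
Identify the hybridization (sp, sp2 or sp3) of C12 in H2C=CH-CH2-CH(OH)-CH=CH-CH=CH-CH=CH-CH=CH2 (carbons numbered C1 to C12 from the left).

C12: 3 σ bonds, plus one π bond — 3 electron domains, sp2.

sp^2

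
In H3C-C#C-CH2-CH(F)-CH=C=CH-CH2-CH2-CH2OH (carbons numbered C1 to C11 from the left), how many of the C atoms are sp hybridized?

C1: sp3
C2: sp ✓
C3: sp ✓
C4: sp3
C5: sp3
C6: sp2
C7: sp ✓
C8: sp2
C9: sp3
C10: sp3
C11: sp3
C2, C3, C7 → 3 sp carbons.

3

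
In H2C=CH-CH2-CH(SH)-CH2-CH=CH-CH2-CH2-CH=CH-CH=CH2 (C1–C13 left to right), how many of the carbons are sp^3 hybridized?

C1: sp2
C2: sp2
C3: sp3 ✓
C4: sp3 ✓
C5: sp3 ✓
C6: sp2
C7: sp2
C8: sp3 ✓
C9: sp3 ✓
C10: sp2
C11: sp2
C12: sp2
C13: sp2
C3, C4, C5, C8, C9 → 5 sp3 carbons.

5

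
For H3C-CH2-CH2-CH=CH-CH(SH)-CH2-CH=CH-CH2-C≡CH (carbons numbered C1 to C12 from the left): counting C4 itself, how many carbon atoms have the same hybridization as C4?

4

C4 is sp2 (one π bond).
C1: sp3
C2: sp3
C3: sp3
C4: sp2 ✓
C5: sp2 ✓
C6: sp3
C7: sp3
C8: sp2 ✓
C9: sp2 ✓
C10: sp3
C11: sp
C12: sp
4 carbons are sp2.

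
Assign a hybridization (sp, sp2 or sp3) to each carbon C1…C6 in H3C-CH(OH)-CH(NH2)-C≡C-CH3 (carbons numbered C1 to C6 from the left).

C1 sp3, C2 sp3, C3 sp3, C4 sp, C5 sp, C6 sp3

C1: 4 σ bonds — 4 electron domains, sp3.
C2 — 4 σ bonds. Steric number 4, so sp3.
C3 — 4 σ bonds. Steric number 4, so sp3.
C4 is sp: 2 σ bonds, plus two π bonds, 2 electron-density regions.
C5: 2 σ bonds, plus two π bonds; 2 regions of electron density → sp.
C6 carries 4 σ bonds, giving a steric number of 4, so it is sp3.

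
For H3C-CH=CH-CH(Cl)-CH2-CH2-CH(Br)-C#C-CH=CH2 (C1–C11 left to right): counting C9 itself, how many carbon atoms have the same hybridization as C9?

C9 is sp (two π bonds).
C1: sp3
C2: sp2
C3: sp2
C4: sp3
C5: sp3
C6: sp3
C7: sp3
C8: sp ✓
C9: sp ✓
C10: sp2
C11: sp2
2 carbons are sp.

2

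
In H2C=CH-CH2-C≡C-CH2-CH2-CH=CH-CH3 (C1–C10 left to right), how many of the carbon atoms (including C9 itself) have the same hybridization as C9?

4

C9 is sp2 (one π bond).
C1: sp2 ✓
C2: sp2 ✓
C3: sp3
C4: sp
C5: sp
C6: sp3
C7: sp3
C8: sp2 ✓
C9: sp2 ✓
C10: sp3
4 carbons are sp2.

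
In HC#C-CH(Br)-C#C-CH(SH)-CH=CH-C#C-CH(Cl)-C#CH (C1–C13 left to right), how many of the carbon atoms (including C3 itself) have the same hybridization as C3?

3

C3 is sp3 (only σ bonds).
C1: sp
C2: sp
C3: sp3 ✓
C4: sp
C5: sp
C6: sp3 ✓
C7: sp2
C8: sp2
C9: sp
C10: sp
C11: sp3 ✓
C12: sp
C13: sp
3 carbons are sp3.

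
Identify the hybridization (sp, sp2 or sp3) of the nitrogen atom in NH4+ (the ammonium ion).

Four σ bonds, no lone pair → sp3, tetrahedral.

sp3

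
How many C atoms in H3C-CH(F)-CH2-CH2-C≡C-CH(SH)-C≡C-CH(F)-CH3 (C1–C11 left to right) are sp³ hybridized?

7

C1: sp3 ✓
C2: sp3 ✓
C3: sp3 ✓
C4: sp3 ✓
C5: sp
C6: sp
C7: sp3 ✓
C8: sp
C9: sp
C10: sp3 ✓
C11: sp3 ✓
C1, C2, C3, C4, C7, C10, C11 → 7 sp3 carbons.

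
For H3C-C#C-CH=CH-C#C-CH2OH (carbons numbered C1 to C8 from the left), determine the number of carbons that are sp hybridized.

C1: sp3
C2: sp ✓
C3: sp ✓
C4: sp2
C5: sp2
C6: sp ✓
C7: sp ✓
C8: sp3
C2, C3, C6, C7 → 4 sp carbons.

4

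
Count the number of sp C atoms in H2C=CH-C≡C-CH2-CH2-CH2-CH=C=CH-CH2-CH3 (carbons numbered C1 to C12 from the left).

C1: sp2
C2: sp2
C3: sp ✓
C4: sp ✓
C5: sp3
C6: sp3
C7: sp3
C8: sp2
C9: sp ✓
C10: sp2
C11: sp3
C12: sp3
C3, C4, C9 → 3 sp carbons.

3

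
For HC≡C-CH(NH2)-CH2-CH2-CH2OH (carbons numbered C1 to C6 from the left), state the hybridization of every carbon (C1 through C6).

C1 carries 2 σ bonds, plus two π bonds, giving a steric number of 2, so it is sp.
C2: 2 σ bonds, plus two π bonds — 2 electron domains, sp.
C3 carries 4 σ bonds, giving a steric number of 4, so it is sp3.
C4: 4 σ bonds — 4 electron domains, sp3.
C5 (4 σ bonds) has steric number 4: sp3.
C6 (4 σ bonds) has steric number 4: sp3.

C1 sp, C2 sp, C3 sp3, C4 sp3, C5 sp3, C6 sp3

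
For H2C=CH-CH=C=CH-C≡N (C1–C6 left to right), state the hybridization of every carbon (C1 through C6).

C1 sp2, C2 sp2, C3 sp2, C4 sp, C5 sp2, C6 sp

C1 is sp2: 3 σ bonds, plus one π bond, 3 electron-density regions.
C2 — 3 σ bonds, plus one π bond. Steric number 3, so sp2.
C3: 3 σ bonds, plus one π bond — 3 electron domains, sp2.
C4: 2 σ bonds, plus two π bonds — 2 electron domains, sp.
C5 — 3 σ bonds, plus one π bond. Steric number 3, so sp2.
C6 (2 σ bonds, plus two π bonds) has steric number 2: sp.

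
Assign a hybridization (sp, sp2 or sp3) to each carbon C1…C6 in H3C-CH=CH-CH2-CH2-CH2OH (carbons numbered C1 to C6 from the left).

C1 sp3, C2 sp2, C3 sp2, C4 sp3, C5 sp3, C6 sp3

C1 is sp3: 4 σ bonds, 4 electron-density regions.
C2 (3 σ bonds, plus one π bond) has steric number 3: sp2.
C3 has 3 σ bonds, plus one π bond: steric number 3 → sp2.
C4 (4 σ bonds) has steric number 4: sp3.
C5 (4 σ bonds) has steric number 4: sp3.
C6 — 4 σ bonds. Steric number 4, so sp3.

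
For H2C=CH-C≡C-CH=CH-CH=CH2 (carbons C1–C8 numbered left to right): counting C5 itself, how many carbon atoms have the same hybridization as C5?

6

C5 is sp2 (one π bond).
C1: sp2 ✓
C2: sp2 ✓
C3: sp
C4: sp
C5: sp2 ✓
C6: sp2 ✓
C7: sp2 ✓
C8: sp2 ✓
6 carbons are sp2.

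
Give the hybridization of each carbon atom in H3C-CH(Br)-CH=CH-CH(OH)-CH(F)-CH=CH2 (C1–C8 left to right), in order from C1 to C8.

C1 — 4 σ bonds. Steric number 4, so sp3.
C2: 4 σ bonds — 4 electron domains, sp3.
C3 has 3 σ bonds, plus one π bond: steric number 3 → sp2.
C4: 3 σ bonds, plus one π bond; 3 regions of electron density → sp2.
C5 is sp3: 4 σ bonds, 4 electron-density regions.
C6: 4 σ bonds; 4 regions of electron density → sp3.
C7 carries 3 σ bonds, plus one π bond, giving a steric number of 3, so it is sp2.
C8: 3 σ bonds, plus one π bond — 3 electron domains, sp2.

C1 sp3, C2 sp3, C3 sp2, C4 sp2, C5 sp3, C6 sp3, C7 sp2, C8 sp2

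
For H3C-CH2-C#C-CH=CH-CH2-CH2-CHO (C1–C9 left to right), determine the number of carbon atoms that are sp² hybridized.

C1: sp3
C2: sp3
C3: sp
C4: sp
C5: sp2 ✓
C6: sp2 ✓
C7: sp3
C8: sp3
C9: sp2 ✓
C5, C6, C9 → 3 sp2 carbons.

3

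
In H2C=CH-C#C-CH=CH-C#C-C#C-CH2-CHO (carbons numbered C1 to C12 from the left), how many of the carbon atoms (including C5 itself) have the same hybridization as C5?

C5 is sp2 (one π bond).
C1: sp2 ✓
C2: sp2 ✓
C3: sp
C4: sp
C5: sp2 ✓
C6: sp2 ✓
C7: sp
C8: sp
C9: sp
C10: sp
C11: sp3
C12: sp2 ✓
5 carbons are sp2.

5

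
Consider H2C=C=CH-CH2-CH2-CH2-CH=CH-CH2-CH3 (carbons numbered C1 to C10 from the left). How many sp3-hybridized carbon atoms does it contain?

5

C1: sp2
C2: sp
C3: sp2
C4: sp3 ✓
C5: sp3 ✓
C6: sp3 ✓
C7: sp2
C8: sp2
C9: sp3 ✓
C10: sp3 ✓
C4, C5, C6, C9, C10 → 5 sp3 carbons.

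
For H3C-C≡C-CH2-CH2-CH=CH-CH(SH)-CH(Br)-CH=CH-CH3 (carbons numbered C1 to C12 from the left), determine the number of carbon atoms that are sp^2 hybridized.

4

C1: sp3
C2: sp
C3: sp
C4: sp3
C5: sp3
C6: sp2 ✓
C7: sp2 ✓
C8: sp3
C9: sp3
C10: sp2 ✓
C11: sp2 ✓
C12: sp3
C6, C7, C10, C11 → 4 sp2 carbons.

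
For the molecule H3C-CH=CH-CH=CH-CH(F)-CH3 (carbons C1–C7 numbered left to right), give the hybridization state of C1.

sp³

C1 has 4 σ bonds: steric number 4 → sp3.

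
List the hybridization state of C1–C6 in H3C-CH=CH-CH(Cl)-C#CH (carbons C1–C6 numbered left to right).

C1 sp3, C2 sp2, C3 sp2, C4 sp3, C5 sp, C6 sp

C1 is sp3: 4 σ bonds, 4 electron-density regions.
C2 has 3 σ bonds, plus one π bond: steric number 3 → sp2.
C3 carries 3 σ bonds, plus one π bond, giving a steric number of 3, so it is sp2.
C4: 4 σ bonds — 4 electron domains, sp3.
C5 carries 2 σ bonds, plus two π bonds, giving a steric number of 2, so it is sp.
C6: 2 σ bonds, plus two π bonds — 2 electron domains, sp.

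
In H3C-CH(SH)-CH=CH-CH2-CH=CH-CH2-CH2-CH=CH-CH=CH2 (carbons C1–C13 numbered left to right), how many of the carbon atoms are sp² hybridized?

8

C1: sp3
C2: sp3
C3: sp2 ✓
C4: sp2 ✓
C5: sp3
C6: sp2 ✓
C7: sp2 ✓
C8: sp3
C9: sp3
C10: sp2 ✓
C11: sp2 ✓
C12: sp2 ✓
C13: sp2 ✓
C3, C4, C6, C7, C10, C11, C12, C13 → 8 sp2 carbons.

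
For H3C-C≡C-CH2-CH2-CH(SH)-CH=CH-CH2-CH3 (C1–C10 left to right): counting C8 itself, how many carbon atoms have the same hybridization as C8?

C8 is sp2 (one π bond).
C1: sp3
C2: sp
C3: sp
C4: sp3
C5: sp3
C6: sp3
C7: sp2 ✓
C8: sp2 ✓
C9: sp3
C10: sp3
2 carbons are sp2.

2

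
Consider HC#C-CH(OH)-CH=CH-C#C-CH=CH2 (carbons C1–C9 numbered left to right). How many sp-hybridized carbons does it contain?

C1: sp ✓
C2: sp ✓
C3: sp3
C4: sp2
C5: sp2
C6: sp ✓
C7: sp ✓
C8: sp2
C9: sp2
C1, C2, C6, C7 → 4 sp carbons.

4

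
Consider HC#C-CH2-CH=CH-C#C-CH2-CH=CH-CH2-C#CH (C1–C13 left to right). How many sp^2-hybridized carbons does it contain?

C1: sp
C2: sp
C3: sp3
C4: sp2 ✓
C5: sp2 ✓
C6: sp
C7: sp
C8: sp3
C9: sp2 ✓
C10: sp2 ✓
C11: sp3
C12: sp
C13: sp
C4, C5, C9, C10 → 4 sp2 carbons.

4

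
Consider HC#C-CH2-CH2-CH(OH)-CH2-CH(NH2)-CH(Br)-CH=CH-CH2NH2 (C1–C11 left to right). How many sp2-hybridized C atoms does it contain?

2

C1: sp
C2: sp
C3: sp3
C4: sp3
C5: sp3
C6: sp3
C7: sp3
C8: sp3
C9: sp2 ✓
C10: sp2 ✓
C11: sp3
C9, C10 → 2 sp2 carbons.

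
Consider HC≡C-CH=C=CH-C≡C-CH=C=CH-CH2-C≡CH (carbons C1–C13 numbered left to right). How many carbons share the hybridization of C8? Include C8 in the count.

C8 is sp2 (one π bond).
C1: sp
C2: sp
C3: sp2 ✓
C4: sp
C5: sp2 ✓
C6: sp
C7: sp
C8: sp2 ✓
C9: sp
C10: sp2 ✓
C11: sp3
C12: sp
C13: sp
4 carbons are sp2.

4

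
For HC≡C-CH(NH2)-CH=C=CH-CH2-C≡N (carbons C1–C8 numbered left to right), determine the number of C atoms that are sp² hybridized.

2

C1: sp
C2: sp
C3: sp3
C4: sp2 ✓
C5: sp
C6: sp2 ✓
C7: sp3
C8: sp
C4, C6 → 2 sp2 carbons.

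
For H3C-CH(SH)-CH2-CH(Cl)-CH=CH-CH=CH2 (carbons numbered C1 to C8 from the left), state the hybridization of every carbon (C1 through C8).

C1 sp3, C2 sp3, C3 sp3, C4 sp3, C5 sp2, C6 sp2, C7 sp2, C8 sp2

C1 — 4 σ bonds. Steric number 4, so sp3.
C2 has 4 σ bonds: steric number 4 → sp3.
C3 carries 4 σ bonds, giving a steric number of 4, so it is sp3.
C4: 4 σ bonds; 4 regions of electron density → sp3.
C5 has 3 σ bonds, plus one π bond: steric number 3 → sp2.
C6: 3 σ bonds, plus one π bond — 3 electron domains, sp2.
C7 carries 3 σ bonds, plus one π bond, giving a steric number of 3, so it is sp2.
C8: 3 σ bonds, plus one π bond; 3 regions of electron density → sp2.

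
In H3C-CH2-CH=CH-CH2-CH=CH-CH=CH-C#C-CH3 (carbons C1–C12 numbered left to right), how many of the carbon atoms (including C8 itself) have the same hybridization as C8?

6

C8 is sp2 (one π bond).
C1: sp3
C2: sp3
C3: sp2 ✓
C4: sp2 ✓
C5: sp3
C6: sp2 ✓
C7: sp2 ✓
C8: sp2 ✓
C9: sp2 ✓
C10: sp
C11: sp
C12: sp3
6 carbons are sp2.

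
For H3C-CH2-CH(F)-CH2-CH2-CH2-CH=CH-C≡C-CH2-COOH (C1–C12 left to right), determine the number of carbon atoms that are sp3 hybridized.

C1: sp3 ✓
C2: sp3 ✓
C3: sp3 ✓
C4: sp3 ✓
C5: sp3 ✓
C6: sp3 ✓
C7: sp2
C8: sp2
C9: sp
C10: sp
C11: sp3 ✓
C12: sp2
C1, C2, C3, C4, C5, C6, C11 → 7 sp3 carbons.

7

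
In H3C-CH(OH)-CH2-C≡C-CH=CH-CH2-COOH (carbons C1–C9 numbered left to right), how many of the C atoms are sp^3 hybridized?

C1: sp3 ✓
C2: sp3 ✓
C3: sp3 ✓
C4: sp
C5: sp
C6: sp2
C7: sp2
C8: sp3 ✓
C9: sp2
C1, C2, C3, C8 → 4 sp3 carbons.

4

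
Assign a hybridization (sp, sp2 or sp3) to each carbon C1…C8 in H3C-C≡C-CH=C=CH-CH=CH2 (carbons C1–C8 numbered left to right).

C1 — 4 σ bonds. Steric number 4, so sp3.
C2 — 2 σ bonds, plus two π bonds. Steric number 2, so sp.
C3 is sp: 2 σ bonds, plus two π bonds, 2 electron-density regions.
C4 has 3 σ bonds, plus one π bond: steric number 3 → sp2.
C5 carries 2 σ bonds, plus two π bonds, giving a steric number of 2, so it is sp.
C6: 3 σ bonds, plus one π bond — 3 electron domains, sp2.
C7: 3 σ bonds, plus one π bond — 3 electron domains, sp2.
C8 (3 σ bonds, plus one π bond) has steric number 3: sp2.

C1 sp3, C2 sp, C3 sp, C4 sp2, C5 sp, C6 sp2, C7 sp2, C8 sp2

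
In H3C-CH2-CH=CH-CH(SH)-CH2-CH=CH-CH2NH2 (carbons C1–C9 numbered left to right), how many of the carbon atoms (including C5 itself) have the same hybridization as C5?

C5 is sp3 (only σ bonds).
C1: sp3 ✓
C2: sp3 ✓
C3: sp2
C4: sp2
C5: sp3 ✓
C6: sp3 ✓
C7: sp2
C8: sp2
C9: sp3 ✓
5 carbons are sp3.

5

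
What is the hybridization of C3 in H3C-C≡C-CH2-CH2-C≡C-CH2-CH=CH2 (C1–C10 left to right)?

C3: 2 σ bonds, plus two π bonds; 2 regions of electron density → sp.

sp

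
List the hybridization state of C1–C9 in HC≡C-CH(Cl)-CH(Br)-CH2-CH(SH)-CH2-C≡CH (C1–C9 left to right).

C1 sp, C2 sp, C3 sp3, C4 sp3, C5 sp3, C6 sp3, C7 sp3, C8 sp, C9 sp

C1: 2 σ bonds, plus two π bonds — 2 electron domains, sp.
C2 is sp: 2 σ bonds, plus two π bonds, 2 electron-density regions.
C3 (4 σ bonds) has steric number 4: sp3.
C4 (4 σ bonds) has steric number 4: sp3.
C5: 4 σ bonds; 4 regions of electron density → sp3.
C6: 4 σ bonds — 4 electron domains, sp3.
C7 — 4 σ bonds. Steric number 4, so sp3.
C8 has 2 σ bonds, plus two π bonds: steric number 2 → sp.
C9: 2 σ bonds, plus two π bonds — 2 electron domains, sp.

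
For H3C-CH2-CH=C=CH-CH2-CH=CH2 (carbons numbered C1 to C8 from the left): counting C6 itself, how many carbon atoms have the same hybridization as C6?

3

C6 is sp3 (only σ bonds).
C1: sp3 ✓
C2: sp3 ✓
C3: sp2
C4: sp
C5: sp2
C6: sp3 ✓
C7: sp2
C8: sp2
3 carbons are sp3.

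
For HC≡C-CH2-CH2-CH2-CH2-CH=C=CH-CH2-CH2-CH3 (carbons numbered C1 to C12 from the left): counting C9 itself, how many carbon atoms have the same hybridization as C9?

C9 is sp2 (one π bond).
C1: sp
C2: sp
C3: sp3
C4: sp3
C5: sp3
C6: sp3
C7: sp2 ✓
C8: sp
C9: sp2 ✓
C10: sp3
C11: sp3
C12: sp3
2 carbons are sp2.

2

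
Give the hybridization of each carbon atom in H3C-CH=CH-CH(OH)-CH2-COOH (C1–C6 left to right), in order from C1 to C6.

C1 sp3, C2 sp2, C3 sp2, C4 sp3, C5 sp3, C6 sp2

C1 has 4 σ bonds: steric number 4 → sp3.
C2 carries 3 σ bonds, plus one π bond, giving a steric number of 3, so it is sp2.
C3: 3 σ bonds, plus one π bond; 3 regions of electron density → sp2.
C4 — 4 σ bonds. Steric number 4, so sp3.
C5: 4 σ bonds; 4 regions of electron density → sp3.
C6 (3 σ bonds, plus one π bond) has steric number 3: sp2.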